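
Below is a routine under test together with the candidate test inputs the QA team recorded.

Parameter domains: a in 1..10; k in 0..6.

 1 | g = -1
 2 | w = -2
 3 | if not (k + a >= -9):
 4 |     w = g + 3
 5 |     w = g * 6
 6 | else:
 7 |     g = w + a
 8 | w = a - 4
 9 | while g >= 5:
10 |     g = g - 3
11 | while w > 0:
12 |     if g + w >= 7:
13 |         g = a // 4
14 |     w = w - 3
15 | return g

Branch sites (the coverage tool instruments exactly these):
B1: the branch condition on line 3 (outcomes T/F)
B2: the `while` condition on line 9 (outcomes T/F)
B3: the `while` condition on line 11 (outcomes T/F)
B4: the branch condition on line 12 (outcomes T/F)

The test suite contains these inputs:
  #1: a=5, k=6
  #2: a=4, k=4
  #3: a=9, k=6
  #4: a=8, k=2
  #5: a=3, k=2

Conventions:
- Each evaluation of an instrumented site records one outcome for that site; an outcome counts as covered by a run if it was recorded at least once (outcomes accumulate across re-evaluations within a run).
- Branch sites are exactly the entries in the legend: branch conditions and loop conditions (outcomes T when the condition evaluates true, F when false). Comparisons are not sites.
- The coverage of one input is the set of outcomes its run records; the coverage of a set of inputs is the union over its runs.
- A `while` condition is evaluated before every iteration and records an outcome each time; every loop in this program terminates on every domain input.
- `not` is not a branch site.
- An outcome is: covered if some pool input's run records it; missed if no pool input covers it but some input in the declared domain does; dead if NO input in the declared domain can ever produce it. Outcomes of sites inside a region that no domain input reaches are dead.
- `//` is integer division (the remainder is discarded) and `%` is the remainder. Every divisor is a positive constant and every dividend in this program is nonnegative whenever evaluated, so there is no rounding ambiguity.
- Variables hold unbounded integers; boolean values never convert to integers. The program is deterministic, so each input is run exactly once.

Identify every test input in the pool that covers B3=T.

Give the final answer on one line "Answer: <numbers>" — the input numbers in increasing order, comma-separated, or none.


input #1 (a=5, k=6): produces B3=T
input #2 (a=4, k=4): does not produce B3=T
input #3 (a=9, k=6): produces B3=T
input #4 (a=8, k=2): produces B3=T
input #5 (a=3, k=2): does not produce B3=T
Answer: 1, 3, 4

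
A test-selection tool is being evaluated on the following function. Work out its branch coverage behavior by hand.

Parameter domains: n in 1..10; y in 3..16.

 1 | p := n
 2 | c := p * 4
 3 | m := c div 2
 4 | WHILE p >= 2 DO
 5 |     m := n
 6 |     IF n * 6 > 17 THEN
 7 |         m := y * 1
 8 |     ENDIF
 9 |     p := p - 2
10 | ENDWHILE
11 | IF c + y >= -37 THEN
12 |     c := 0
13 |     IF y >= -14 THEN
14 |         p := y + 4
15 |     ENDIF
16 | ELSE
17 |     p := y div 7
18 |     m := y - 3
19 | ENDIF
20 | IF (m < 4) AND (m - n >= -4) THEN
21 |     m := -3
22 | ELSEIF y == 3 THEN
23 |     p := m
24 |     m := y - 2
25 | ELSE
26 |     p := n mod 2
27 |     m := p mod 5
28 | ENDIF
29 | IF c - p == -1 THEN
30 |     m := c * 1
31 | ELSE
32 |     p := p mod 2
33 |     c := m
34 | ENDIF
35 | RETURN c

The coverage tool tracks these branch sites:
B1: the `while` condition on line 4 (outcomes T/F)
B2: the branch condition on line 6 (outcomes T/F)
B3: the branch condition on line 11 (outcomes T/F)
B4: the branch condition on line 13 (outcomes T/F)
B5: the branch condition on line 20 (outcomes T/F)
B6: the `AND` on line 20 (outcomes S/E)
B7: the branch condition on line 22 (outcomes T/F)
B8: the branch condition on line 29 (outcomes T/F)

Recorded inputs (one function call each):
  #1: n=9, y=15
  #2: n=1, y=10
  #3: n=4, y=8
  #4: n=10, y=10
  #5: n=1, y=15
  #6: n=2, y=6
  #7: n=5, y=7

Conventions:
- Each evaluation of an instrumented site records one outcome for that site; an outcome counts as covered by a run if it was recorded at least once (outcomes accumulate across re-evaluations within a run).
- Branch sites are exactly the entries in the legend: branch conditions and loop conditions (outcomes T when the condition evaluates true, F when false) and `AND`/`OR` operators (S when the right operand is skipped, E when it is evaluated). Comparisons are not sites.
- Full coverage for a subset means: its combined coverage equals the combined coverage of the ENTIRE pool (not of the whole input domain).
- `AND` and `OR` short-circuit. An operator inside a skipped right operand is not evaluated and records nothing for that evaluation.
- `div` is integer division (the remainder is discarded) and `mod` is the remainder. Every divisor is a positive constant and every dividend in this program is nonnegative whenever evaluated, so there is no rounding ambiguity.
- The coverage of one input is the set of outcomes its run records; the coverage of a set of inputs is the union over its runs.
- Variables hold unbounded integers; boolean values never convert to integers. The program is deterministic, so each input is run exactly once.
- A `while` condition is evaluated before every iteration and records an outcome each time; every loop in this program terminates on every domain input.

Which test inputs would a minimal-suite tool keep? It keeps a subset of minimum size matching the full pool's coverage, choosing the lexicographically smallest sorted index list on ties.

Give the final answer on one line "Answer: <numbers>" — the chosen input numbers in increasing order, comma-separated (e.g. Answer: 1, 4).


input #1 (n=9, y=15): events B1->T, B2->T, B1->T, B2->T, B1->T, B2->T, B1->T, B2->T, B1->F, B3->T, B4->T, B6->S, B5->F, B7->F, ...; covers B1=T, B1=F, B2=T, B3=T, B4=T, B5=F, B6=S, B7=F, B8=T
input #2 (n=1, y=10): events B1->F, B3->T, B4->T, B6->E, B5->T, B8->F; covers B1=F, B3=T, B4=T, B5=T, B6=E, B8=F
input #3 (n=4, y=8): events B1->T, B2->T, B1->T, B2->T, B1->F, B3->T, B4->T, B6->S, B5->F, B7->F, B8->F; covers B1=T, B1=F, B2=T, B3=T, B4=T, B5=F, B6=S, B7=F, B8=F
input #4 (n=10, y=10): events B1->T, B2->T, B1->T, B2->T, B1->T, B2->T, B1->T, B2->T, B1->T, B2->T, B1->F, B3->T, B4->T, B6->S, ...; covers B1=T, B1=F, B2=T, B3=T, B4=T, B5=F, B6=S, B7=F, B8=F
input #5 (n=1, y=15): events B1->F, B3->T, B4->T, B6->E, B5->T, B8->F; covers B1=F, B3=T, B4=T, B5=T, B6=E, B8=F
input #6 (n=2, y=6): events B1->T, B2->F, B1->F, B3->T, B4->T, B6->E, B5->T, B8->F; covers B1=T, B1=F, B2=F, B3=T, B4=T, B5=T, B6=E, B8=F
input #7 (n=5, y=7): events B1->T, B2->T, B1->T, B2->T, B1->F, B3->T, B4->T, B6->S, B5->F, B7->F, B8->T; covers B1=T, B1=F, B2=T, B3=T, B4=T, B5=F, B6=S, B7=F, B8=T
pool-wide coverage (13 outcomes): B1=T, B1=F, B2=T, B2=F, B3=T, B4=T, B5=T, B5=F, B6=S, B6=E, B7=F, B8=T, B8=F
no size-1 subset reaches all 13 outcomes (best union: 9/13)
inputs {1, 6} (size 2) cover everything; no size-2 subset with a lexicographically smaller index list covers all 13
Answer: 1, 6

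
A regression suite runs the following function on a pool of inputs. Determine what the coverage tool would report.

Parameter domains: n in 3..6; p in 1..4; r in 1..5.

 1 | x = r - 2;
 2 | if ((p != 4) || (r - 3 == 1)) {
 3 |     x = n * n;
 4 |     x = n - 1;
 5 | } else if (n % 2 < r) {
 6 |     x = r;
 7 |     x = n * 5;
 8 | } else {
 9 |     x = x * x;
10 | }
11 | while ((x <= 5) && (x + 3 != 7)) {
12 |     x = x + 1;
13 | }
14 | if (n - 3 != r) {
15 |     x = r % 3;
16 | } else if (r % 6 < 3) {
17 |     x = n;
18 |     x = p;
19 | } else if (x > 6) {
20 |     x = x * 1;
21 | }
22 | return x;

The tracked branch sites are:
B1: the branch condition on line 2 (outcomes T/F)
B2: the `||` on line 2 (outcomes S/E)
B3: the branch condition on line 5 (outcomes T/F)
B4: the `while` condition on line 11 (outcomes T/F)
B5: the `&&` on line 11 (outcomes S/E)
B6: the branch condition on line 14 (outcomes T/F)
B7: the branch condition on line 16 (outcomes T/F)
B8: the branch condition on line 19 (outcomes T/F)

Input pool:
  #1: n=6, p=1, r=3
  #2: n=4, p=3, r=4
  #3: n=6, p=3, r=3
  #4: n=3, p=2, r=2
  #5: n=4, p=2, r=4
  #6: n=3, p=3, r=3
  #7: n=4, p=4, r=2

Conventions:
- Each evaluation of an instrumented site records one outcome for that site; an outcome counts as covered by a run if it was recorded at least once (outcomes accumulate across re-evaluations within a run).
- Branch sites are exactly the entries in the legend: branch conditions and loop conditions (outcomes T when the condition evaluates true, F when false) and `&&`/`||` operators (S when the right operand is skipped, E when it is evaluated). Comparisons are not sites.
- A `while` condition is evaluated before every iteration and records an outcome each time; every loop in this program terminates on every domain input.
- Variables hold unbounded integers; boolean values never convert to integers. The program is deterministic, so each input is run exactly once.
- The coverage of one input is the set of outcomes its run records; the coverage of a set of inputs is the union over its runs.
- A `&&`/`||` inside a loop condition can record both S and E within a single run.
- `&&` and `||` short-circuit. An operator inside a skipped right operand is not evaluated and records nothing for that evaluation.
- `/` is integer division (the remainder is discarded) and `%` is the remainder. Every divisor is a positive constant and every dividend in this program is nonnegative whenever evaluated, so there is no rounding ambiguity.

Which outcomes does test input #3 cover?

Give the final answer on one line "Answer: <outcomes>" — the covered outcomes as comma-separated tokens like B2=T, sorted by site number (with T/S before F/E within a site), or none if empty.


Simulating input #3 (n=6, p=3, r=3) step by step:
  B2->S, B1->T, B5->E, B4->T, B5->S, B4->F, B6->F, B7->F, B8->F
as a set, this run covers: B1=T, B2=S, B4=T, B4=F, B5=S, B5=E, B6=F, B7=F, B8=F
Answer: B1=T, B2=S, B4=T, B4=F, B5=S, B5=E, B6=F, B7=F, B8=F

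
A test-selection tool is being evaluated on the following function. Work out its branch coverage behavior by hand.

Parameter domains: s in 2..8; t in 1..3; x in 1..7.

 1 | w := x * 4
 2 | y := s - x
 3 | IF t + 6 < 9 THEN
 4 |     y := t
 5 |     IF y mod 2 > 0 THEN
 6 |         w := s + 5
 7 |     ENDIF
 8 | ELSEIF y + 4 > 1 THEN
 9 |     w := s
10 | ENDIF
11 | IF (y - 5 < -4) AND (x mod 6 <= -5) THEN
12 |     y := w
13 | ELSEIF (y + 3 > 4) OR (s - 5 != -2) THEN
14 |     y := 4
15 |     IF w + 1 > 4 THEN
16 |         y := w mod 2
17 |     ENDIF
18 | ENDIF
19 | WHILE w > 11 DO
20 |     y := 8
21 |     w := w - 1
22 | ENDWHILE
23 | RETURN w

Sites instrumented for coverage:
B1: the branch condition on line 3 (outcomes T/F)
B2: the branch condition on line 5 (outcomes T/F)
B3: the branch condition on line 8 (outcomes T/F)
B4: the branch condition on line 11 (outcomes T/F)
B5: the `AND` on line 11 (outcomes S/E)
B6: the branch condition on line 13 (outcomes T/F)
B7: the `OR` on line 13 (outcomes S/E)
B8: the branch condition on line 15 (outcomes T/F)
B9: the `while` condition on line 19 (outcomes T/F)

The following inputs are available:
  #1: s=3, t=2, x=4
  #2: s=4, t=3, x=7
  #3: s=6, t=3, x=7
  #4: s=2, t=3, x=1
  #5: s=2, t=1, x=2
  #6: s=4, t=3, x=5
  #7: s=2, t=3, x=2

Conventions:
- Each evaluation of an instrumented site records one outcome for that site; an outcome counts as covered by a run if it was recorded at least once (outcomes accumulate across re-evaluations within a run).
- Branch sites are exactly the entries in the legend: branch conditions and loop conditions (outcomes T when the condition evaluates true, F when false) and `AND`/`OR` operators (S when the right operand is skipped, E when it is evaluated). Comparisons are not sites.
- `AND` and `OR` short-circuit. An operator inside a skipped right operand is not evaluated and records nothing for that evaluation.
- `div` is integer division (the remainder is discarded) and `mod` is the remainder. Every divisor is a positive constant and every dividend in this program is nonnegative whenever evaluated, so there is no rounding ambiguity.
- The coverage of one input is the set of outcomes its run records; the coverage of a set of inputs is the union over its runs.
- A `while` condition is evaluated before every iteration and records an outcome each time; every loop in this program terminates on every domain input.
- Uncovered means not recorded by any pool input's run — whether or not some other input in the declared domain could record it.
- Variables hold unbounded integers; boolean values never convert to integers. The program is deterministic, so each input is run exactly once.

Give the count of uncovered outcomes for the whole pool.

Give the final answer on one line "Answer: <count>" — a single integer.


input #1 (s=3, t=2, x=4): events B1->T, B2->F, B5->S, B4->F, B7->S, B6->T, B8->T, B9->T, B9->T, B9->T, B9->T, B9->T, B9->F; covers B1=T, B2=F, B4=F, B5=S, B6=T, B7=S, B8=T, B9=T, B9=F
input #2 (s=4, t=3, x=7): events B1->F, B3->F, B5->E, B4->F, B7->E, B6->T, B8->T, B9->T, B9->T, B9->T, B9->T, B9->T, B9->T, B9->T, ...; covers B1=F, B3=F, B4=F, B5=E, B6=T, B7=E, B8=T, B9=T, B9=F
input #3 (s=6, t=3, x=7): events B1->F, B3->T, B5->E, B4->F, B7->E, B6->T, B8->T, B9->F; covers B1=F, B3=T, B4=F, B5=E, B6=T, B7=E, B8=T, B9=F
input #4 (s=2, t=3, x=1): events B1->F, B3->T, B5->S, B4->F, B7->E, B6->T, B8->F, B9->F; covers B1=F, B3=T, B4=F, B5=S, B6=T, B7=E, B8=F, B9=F
input #5 (s=2, t=1, x=2): events B1->T, B2->T, B5->S, B4->F, B7->E, B6->T, B8->T, B9->F; covers B1=T, B2=T, B4=F, B5=S, B6=T, B7=E, B8=T, B9=F
input #6 (s=4, t=3, x=5): events B1->F, B3->T, B5->E, B4->F, B7->E, B6->T, B8->T, B9->F; covers B1=F, B3=T, B4=F, B5=E, B6=T, B7=E, B8=T, B9=F
input #7 (s=2, t=3, x=2): events B1->F, B3->T, B5->E, B4->F, B7->E, B6->T, B8->F, B9->F; covers B1=F, B3=T, B4=F, B5=E, B6=T, B7=E, B8=F, B9=F
union over the pool: B1=T, B1=F, B2=T, B2=F, B3=T, B3=F, B4=F, B5=S, B5=E, B6=T, B7=S, B7=E, B8=T, B8=F, B9=T, B9=F
uncovered (2 of 18): B4=T, B6=F
Answer: 2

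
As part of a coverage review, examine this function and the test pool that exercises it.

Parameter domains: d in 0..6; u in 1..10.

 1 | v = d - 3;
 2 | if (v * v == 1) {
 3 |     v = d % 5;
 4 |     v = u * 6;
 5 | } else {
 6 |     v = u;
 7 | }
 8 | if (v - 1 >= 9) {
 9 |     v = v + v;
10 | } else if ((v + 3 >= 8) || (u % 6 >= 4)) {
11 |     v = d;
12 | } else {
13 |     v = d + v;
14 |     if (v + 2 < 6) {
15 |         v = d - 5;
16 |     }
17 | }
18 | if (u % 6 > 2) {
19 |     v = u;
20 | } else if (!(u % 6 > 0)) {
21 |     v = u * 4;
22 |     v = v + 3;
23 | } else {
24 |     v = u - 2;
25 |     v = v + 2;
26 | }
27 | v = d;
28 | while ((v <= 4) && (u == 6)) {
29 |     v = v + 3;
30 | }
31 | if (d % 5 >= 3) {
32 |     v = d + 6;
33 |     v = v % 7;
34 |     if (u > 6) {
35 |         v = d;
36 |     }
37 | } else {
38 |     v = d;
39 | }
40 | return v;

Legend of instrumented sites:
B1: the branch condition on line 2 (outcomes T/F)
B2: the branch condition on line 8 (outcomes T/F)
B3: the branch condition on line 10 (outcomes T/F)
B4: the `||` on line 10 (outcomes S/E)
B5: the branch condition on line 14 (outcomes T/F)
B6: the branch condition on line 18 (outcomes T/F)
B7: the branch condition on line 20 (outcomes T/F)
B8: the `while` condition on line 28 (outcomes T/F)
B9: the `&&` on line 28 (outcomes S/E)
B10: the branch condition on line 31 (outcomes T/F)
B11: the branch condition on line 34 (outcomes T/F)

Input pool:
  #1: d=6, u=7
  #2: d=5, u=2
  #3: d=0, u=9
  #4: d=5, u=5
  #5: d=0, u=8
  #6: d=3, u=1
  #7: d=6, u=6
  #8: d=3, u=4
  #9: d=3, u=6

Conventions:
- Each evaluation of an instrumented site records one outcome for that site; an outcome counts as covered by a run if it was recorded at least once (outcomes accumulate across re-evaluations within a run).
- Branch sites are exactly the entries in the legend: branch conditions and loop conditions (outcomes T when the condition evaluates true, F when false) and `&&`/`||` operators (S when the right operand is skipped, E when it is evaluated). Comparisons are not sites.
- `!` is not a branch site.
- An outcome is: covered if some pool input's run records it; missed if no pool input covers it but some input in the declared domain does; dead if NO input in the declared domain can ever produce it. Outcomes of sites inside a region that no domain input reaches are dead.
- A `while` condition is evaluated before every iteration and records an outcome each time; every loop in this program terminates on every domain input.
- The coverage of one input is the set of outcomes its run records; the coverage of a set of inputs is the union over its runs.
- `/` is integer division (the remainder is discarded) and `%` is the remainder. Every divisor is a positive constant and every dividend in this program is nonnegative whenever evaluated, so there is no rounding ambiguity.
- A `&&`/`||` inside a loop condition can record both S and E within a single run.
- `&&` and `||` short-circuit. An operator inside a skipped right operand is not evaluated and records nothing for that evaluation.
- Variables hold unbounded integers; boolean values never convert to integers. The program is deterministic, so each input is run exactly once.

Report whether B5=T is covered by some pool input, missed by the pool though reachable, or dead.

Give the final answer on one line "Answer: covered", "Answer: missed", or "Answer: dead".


no pool input records B5=T
but domain input (d=0, u=1) does record it -> reachable, so missed
Answer: missed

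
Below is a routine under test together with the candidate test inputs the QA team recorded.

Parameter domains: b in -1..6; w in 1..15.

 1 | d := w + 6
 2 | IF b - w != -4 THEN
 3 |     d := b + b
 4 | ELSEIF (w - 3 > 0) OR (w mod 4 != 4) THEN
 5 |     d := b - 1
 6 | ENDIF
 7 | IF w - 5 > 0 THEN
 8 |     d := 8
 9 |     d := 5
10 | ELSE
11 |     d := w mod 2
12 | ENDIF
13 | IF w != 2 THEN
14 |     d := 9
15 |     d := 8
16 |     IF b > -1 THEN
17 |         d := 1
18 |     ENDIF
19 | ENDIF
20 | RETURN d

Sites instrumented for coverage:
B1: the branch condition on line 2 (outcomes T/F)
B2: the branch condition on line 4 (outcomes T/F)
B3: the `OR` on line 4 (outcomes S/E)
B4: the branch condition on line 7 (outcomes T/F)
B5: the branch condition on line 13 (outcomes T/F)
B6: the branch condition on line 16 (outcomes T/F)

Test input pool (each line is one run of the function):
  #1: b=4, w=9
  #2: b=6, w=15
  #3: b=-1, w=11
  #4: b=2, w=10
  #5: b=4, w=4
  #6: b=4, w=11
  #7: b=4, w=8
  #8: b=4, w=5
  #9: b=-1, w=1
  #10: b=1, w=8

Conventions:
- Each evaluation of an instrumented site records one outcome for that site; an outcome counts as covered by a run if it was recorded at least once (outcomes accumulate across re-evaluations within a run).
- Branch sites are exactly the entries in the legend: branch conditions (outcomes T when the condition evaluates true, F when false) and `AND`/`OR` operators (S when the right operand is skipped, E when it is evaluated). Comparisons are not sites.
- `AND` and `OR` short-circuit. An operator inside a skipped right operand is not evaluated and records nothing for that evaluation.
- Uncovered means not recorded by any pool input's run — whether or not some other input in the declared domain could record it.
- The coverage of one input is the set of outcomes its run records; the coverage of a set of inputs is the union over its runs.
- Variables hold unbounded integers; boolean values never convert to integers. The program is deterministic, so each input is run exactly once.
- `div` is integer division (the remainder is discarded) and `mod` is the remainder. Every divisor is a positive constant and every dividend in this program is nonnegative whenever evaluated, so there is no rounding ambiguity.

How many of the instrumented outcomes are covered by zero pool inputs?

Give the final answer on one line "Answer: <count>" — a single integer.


test 1 (b=4, w=9) fires B1->T, B4->T, B5->T, B6->T; hits B1=T, B4=T, B5=T, B6=T
test 2 (b=6, w=15) fires B1->T, B4->T, B5->T, B6->T; hits B1=T, B4=T, B5=T, B6=T
test 3 (b=-1, w=11) fires B1->T, B4->T, B5->T, B6->F; hits B1=T, B4=T, B5=T, B6=F
test 4 (b=2, w=10) fires B1->T, B4->T, B5->T, B6->T; hits B1=T, B4=T, B5=T, B6=T
test 5 (b=4, w=4) fires B1->T, B4->F, B5->T, B6->T; hits B1=T, B4=F, B5=T, B6=T
test 6 (b=4, w=11) fires B1->T, B4->T, B5->T, B6->T; hits B1=T, B4=T, B5=T, B6=T
test 7 (b=4, w=8) fires B1->F, B3->S, B2->T, B4->T, B5->T, B6->T; hits B1=F, B2=T, B3=S, B4=T, B5=T, B6=T
test 8 (b=4, w=5) fires B1->T, B4->F, B5->T, B6->T; hits B1=T, B4=F, B5=T, B6=T
test 9 (b=-1, w=1) fires B1->T, B4->F, B5->T, B6->F; hits B1=T, B4=F, B5=T, B6=F
test 10 (b=1, w=8) fires B1->T, B4->T, B5->T, B6->T; hits B1=T, B4=T, B5=T, B6=T
union over the pool: B1=T, B1=F, B2=T, B3=S, B4=T, B4=F, B5=T, B6=T, B6=F
uncovered (3 of 12): B2=F, B3=E, B5=F
Answer: 3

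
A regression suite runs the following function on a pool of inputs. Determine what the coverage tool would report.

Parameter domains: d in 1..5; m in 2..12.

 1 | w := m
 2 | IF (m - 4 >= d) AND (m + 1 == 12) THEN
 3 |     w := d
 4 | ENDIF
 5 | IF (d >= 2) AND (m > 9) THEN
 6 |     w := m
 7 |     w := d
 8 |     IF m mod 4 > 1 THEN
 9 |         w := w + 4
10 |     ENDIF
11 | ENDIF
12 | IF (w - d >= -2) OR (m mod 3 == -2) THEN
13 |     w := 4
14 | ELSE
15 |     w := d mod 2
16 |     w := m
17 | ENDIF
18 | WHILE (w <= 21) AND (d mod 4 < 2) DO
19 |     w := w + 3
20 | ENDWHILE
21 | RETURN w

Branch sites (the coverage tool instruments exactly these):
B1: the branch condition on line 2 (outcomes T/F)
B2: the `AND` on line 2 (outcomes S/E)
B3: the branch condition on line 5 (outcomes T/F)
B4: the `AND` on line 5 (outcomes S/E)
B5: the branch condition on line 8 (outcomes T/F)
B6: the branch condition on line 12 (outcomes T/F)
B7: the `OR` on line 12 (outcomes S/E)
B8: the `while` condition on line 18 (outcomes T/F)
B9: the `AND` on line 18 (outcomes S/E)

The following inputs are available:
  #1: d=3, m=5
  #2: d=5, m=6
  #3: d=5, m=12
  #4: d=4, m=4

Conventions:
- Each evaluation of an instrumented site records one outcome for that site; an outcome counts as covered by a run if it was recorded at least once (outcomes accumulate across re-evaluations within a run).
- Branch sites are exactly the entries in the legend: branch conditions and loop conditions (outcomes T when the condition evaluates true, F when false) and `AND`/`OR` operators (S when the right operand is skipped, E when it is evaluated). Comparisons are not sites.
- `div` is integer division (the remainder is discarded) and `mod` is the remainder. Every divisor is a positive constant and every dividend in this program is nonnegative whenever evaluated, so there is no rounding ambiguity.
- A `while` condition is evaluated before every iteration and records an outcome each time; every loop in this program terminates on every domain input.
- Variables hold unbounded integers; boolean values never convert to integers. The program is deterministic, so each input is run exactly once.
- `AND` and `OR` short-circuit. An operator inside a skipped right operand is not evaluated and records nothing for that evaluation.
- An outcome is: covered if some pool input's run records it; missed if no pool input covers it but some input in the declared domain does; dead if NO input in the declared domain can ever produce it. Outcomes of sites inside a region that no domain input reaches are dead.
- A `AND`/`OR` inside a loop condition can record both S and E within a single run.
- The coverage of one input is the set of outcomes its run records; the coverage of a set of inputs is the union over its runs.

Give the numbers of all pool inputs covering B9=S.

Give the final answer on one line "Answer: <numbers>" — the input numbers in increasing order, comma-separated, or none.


input #1 (d=3, m=5): misses B9=S
input #2 (d=5, m=6): covers B9=S
input #3 (d=5, m=12): covers B9=S
input #4 (d=4, m=4): covers B9=S
Answer: 2, 3, 4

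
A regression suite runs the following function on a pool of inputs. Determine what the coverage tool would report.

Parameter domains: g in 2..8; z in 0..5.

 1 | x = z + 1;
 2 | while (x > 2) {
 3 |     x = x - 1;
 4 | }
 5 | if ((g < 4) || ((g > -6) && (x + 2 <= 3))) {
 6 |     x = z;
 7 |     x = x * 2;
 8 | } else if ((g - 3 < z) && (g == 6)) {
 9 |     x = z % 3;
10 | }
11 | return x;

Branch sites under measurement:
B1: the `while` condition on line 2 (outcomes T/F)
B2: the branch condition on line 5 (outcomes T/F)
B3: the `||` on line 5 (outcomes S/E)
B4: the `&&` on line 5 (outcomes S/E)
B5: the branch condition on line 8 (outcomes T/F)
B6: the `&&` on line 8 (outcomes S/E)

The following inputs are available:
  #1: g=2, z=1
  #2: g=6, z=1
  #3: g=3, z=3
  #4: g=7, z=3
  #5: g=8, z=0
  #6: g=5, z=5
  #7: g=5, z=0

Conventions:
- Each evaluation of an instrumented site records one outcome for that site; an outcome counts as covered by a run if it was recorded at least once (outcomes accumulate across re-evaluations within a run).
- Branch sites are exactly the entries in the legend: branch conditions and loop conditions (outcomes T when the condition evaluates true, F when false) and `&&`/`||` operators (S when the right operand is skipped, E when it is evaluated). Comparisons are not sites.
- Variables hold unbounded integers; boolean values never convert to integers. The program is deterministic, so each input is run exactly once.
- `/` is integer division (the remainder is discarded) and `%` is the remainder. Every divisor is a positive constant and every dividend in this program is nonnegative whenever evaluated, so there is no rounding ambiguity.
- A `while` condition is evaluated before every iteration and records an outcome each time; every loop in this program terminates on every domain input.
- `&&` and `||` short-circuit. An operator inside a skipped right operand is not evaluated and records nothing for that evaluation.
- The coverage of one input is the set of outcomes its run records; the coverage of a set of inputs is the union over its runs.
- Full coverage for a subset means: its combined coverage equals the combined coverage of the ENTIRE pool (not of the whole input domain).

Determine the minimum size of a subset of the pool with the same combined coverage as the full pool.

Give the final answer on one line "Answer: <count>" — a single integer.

test 1 (g=2, z=1) fires B1->F, B3->S, B2->T; hits B1=F, B2=T, B3=S
test 2 (g=6, z=1) fires B1->F, B3->E, B4->E, B2->F, B6->S, B5->F; hits B1=F, B2=F, B3=E, B4=E, B5=F, B6=S
test 3 (g=3, z=3) fires B1->T, B1->T, B1->F, B3->S, B2->T; hits B1=T, B1=F, B2=T, B3=S
test 4 (g=7, z=3) fires B1->T, B1->T, B1->F, B3->E, B4->E, B2->F, B6->S, B5->F; hits B1=T, B1=F, B2=F, B3=E, B4=E, B5=F, B6=S
test 5 (g=8, z=0) fires B1->F, B3->E, B4->E, B2->T; hits B1=F, B2=T, B3=E, B4=E
test 6 (g=5, z=5) fires B1->T, B1->T, B1->T, B1->T, B1->F, B3->E, B4->E, B2->F, B6->E, B5->F; hits B1=T, B1=F, B2=F, B3=E, B4=E, B5=F, B6=E
test 7 (g=5, z=0) fires B1->F, B3->E, B4->E, B2->T; hits B1=F, B2=T, B3=E, B4=E
union over all inputs: B1=T, B1=F, B2=T, B2=F, B3=S, B3=E, B4=E, B5=F, B6=S, B6=E (10 outcomes)
no size-1 subset reaches all 10 outcomes (best union: 7/10)
no size-2 subset reaches all 10 outcomes (best union: 9/10)
size 3: inputs {1, 2, 6} cover all 10 outcomes, and no lexicographically smaller subset of this size does

Answer: 3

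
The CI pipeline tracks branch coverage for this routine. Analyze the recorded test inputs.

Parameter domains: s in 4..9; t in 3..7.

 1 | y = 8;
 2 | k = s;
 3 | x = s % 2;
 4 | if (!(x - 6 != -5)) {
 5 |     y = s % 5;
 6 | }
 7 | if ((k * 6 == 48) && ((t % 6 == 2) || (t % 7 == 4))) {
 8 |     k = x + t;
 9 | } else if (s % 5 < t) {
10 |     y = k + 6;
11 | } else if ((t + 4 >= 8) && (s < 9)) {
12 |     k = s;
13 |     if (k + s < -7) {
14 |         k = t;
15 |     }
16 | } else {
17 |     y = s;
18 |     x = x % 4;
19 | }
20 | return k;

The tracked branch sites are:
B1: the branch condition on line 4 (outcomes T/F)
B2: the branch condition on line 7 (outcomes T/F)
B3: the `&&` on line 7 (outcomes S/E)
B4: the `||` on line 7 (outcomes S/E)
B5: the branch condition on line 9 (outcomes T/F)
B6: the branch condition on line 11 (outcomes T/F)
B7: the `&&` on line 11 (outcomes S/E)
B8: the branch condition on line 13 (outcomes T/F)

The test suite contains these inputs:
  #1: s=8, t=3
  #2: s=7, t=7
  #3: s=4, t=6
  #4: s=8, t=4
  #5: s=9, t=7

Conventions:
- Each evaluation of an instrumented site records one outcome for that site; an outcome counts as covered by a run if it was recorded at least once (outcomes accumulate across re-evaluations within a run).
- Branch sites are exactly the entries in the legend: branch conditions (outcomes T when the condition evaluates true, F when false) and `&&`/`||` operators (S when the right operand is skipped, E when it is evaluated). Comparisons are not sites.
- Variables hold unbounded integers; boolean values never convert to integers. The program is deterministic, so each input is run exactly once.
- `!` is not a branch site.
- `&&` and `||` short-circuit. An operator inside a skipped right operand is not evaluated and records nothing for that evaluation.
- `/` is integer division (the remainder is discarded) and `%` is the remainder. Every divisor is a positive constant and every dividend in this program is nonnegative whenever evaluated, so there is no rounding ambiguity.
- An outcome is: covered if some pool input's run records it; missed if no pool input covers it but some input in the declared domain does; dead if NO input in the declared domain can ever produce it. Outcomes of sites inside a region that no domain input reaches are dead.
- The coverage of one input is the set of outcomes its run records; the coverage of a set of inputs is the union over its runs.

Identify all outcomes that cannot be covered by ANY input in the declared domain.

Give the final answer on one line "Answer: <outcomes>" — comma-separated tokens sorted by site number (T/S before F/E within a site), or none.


sweeping the full domain (30 inputs) for each outcome:
  B4=S: unreachable across the whole domain -> dead
  B8=T: unreachable across the whole domain -> dead
  reachable outcomes have witnesses, e.g. B1=T (e.g. s=5, t=3), B1=F (e.g. s=4, t=3), B2=T (e.g. s=8, t=4), B2=F (e.g. s=4, t=3)
Answer: B4=S, B8=T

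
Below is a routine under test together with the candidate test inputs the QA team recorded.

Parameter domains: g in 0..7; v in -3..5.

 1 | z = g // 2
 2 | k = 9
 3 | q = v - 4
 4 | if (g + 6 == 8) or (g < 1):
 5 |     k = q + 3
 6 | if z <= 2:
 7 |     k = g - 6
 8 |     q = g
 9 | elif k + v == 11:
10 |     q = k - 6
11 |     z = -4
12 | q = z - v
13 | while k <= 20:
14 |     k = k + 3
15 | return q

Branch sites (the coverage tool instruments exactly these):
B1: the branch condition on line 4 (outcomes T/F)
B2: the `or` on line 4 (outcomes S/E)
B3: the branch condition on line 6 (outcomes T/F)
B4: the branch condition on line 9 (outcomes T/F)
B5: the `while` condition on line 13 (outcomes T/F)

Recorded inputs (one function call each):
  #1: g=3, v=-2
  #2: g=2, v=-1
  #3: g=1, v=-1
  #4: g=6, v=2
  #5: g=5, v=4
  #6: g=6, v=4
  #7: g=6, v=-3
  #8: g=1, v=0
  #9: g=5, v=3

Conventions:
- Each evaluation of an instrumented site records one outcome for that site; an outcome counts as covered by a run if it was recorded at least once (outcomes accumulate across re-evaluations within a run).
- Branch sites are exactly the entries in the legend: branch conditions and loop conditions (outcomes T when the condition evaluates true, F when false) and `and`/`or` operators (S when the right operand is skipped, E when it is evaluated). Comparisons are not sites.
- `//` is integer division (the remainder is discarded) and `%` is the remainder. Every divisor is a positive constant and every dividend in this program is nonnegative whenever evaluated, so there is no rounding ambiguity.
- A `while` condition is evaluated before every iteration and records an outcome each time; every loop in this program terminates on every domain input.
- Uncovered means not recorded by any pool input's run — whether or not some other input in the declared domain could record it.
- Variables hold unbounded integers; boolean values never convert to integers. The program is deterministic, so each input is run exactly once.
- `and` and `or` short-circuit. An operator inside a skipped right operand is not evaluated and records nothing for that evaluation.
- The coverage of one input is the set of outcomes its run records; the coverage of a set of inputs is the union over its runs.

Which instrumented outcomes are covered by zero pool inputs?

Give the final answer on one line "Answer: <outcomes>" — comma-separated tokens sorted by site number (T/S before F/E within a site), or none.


run #1 (g=3, v=-2) runs B2->E, B1->F, B3->T, B5->T, B5->T, B5->T, B5->T, B5->T, B5->T, B5->T, B5->T, B5->F; records B1=F, B2=E, B3=T, B5=T, B5=F
run #2 (g=2, v=-1) runs B2->S, B1->T, B3->T, B5->T, B5->T, B5->T, B5->T, B5->T, B5->T, B5->T, B5->T, B5->T, B5->F; records B1=T, B2=S, B3=T, B5=T, B5=F
run #3 (g=1, v=-1) runs B2->E, B1->F, B3->T, B5->T, B5->T, B5->T, B5->T, B5->T, B5->T, B5->T, B5->T, B5->T, B5->F; records B1=F, B2=E, B3=T, B5=T, B5=F
run #4 (g=6, v=2) runs B2->E, B1->F, B3->F, B4->T, B5->T, B5->T, B5->T, B5->T, B5->F; records B1=F, B2=E, B3=F, B4=T, B5=T, B5=F
run #5 (g=5, v=4) runs B2->E, B1->F, B3->T, B5->T, B5->T, B5->T, B5->T, B5->T, B5->T, B5->T, B5->T, B5->F; records B1=F, B2=E, B3=T, B5=T, B5=F
run #6 (g=6, v=4) runs B2->E, B1->F, B3->F, B4->F, B5->T, B5->T, B5->T, B5->T, B5->F; records B1=F, B2=E, B3=F, B4=F, B5=T, B5=F
run #7 (g=6, v=-3) runs B2->E, B1->F, B3->F, B4->F, B5->T, B5->T, B5->T, B5->T, B5->F; records B1=F, B2=E, B3=F, B4=F, B5=T, B5=F
run #8 (g=1, v=0) runs B2->E, B1->F, B3->T, B5->T, B5->T, B5->T, B5->T, B5->T, B5->T, B5->T, B5->T, B5->T, B5->F; records B1=F, B2=E, B3=T, B5=T, B5=F
run #9 (g=5, v=3) runs B2->E, B1->F, B3->T, B5->T, B5->T, B5->T, B5->T, B5->T, B5->T, B5->T, B5->T, B5->F; records B1=F, B2=E, B3=T, B5=T, B5=F
union over the pool: B1=T, B1=F, B2=S, B2=E, B3=T, B3=F, B4=T, B4=F, B5=T, B5=F
uncovered (0 of 10): none
Answer: none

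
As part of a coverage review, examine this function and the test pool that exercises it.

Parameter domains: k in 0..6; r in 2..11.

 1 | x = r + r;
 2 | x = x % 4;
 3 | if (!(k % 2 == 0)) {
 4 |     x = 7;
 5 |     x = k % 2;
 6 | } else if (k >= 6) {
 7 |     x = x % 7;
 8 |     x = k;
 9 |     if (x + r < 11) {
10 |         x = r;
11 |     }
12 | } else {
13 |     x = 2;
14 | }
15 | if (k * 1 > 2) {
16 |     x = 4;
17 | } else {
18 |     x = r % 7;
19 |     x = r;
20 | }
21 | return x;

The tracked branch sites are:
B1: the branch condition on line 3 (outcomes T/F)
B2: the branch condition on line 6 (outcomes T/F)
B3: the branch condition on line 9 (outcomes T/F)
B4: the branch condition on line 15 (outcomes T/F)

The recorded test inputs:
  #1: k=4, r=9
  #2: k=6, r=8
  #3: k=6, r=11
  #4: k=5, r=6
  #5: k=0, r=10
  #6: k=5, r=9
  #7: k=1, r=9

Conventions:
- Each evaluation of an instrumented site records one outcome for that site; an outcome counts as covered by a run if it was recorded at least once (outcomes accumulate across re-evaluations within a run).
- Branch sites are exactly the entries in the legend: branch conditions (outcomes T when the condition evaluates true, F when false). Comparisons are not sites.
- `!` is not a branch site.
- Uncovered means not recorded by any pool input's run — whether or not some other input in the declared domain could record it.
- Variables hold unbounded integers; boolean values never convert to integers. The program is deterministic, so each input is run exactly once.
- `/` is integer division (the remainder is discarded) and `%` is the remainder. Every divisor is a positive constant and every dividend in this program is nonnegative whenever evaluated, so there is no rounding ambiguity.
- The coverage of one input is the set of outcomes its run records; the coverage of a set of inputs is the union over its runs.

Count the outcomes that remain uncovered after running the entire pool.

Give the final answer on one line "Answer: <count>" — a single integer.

input #1 (k=4, r=9): covers B1=F, B2=F, B4=T
input #2 (k=6, r=8): covers B1=F, B2=T, B3=F, B4=T
input #3 (k=6, r=11): covers B1=F, B2=T, B3=F, B4=T
input #4 (k=5, r=6): covers B1=T, B4=T
input #5 (k=0, r=10): covers B1=F, B2=F, B4=F
input #6 (k=5, r=9): covers B1=T, B4=T
input #7 (k=1, r=9): covers B1=T, B4=F
union over the pool: B1=T, B1=F, B2=T, B2=F, B3=F, B4=T, B4=F
uncovered (1 of 8): B3=T

Answer: 1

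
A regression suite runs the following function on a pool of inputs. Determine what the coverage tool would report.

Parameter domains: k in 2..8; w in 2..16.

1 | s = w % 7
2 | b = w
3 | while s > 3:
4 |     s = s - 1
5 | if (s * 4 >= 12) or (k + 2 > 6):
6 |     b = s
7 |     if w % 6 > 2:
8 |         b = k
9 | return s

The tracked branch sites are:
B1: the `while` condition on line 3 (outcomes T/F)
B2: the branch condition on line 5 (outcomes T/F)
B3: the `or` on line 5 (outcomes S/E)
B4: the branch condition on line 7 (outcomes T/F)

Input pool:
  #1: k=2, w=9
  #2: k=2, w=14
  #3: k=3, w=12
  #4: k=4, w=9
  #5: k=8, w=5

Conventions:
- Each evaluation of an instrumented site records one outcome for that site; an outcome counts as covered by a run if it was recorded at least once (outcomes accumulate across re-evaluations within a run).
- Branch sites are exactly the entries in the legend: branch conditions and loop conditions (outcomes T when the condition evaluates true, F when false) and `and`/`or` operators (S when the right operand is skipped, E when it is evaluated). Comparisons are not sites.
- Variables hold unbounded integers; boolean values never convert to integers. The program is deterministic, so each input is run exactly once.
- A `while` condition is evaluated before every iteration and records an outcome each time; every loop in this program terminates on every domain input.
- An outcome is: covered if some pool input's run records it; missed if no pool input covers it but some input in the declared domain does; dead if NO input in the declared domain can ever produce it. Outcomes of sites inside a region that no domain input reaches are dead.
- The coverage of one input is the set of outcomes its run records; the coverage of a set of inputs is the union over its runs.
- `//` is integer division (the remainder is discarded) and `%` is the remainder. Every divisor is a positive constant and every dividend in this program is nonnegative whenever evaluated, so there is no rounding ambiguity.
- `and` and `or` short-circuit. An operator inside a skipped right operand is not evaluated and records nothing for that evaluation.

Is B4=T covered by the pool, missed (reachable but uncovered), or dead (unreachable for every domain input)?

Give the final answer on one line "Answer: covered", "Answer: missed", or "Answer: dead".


B4=T is recorded by pool input(s) 5 -> covered
Answer: covered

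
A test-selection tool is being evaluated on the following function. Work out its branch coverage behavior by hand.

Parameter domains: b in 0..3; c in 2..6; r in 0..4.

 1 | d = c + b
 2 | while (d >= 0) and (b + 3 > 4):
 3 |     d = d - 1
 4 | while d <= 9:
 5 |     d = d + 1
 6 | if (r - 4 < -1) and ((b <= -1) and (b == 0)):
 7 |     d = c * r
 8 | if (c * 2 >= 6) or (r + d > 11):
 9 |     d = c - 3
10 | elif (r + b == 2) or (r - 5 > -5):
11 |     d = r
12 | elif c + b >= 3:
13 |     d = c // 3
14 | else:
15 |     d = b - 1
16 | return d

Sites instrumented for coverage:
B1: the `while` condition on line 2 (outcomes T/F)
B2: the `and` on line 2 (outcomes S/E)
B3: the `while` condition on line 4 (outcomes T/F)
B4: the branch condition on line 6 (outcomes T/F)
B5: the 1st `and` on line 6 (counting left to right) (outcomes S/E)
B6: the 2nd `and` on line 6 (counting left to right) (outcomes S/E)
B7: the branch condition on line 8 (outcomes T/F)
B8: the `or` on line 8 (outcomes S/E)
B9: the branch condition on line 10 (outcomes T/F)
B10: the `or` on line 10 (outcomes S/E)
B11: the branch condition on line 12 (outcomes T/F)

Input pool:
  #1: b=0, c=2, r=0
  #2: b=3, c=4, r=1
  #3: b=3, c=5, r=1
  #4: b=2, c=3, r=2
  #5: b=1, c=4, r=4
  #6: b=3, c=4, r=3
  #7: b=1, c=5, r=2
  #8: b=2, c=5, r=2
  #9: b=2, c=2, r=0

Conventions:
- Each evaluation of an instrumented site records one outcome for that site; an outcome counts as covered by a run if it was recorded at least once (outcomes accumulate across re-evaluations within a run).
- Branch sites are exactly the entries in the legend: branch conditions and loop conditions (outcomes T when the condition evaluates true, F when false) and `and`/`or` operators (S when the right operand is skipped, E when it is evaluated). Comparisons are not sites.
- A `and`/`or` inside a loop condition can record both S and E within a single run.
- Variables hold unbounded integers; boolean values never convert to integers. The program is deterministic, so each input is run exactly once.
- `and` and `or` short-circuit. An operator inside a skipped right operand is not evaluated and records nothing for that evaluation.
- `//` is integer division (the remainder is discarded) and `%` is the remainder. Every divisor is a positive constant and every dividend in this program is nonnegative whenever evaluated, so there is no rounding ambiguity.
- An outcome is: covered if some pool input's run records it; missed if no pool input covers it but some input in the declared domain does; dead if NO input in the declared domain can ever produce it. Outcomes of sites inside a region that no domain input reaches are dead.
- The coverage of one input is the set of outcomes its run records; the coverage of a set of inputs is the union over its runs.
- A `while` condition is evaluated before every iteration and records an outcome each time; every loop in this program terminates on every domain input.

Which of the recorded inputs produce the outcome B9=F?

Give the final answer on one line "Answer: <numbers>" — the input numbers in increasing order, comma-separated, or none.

input #1 (b=0, c=2, r=0): covers B9=F
input #2 (b=3, c=4, r=1): misses B9=F
input #3 (b=3, c=5, r=1): misses B9=F
input #4 (b=2, c=3, r=2): misses B9=F
input #5 (b=1, c=4, r=4): misses B9=F
input #6 (b=3, c=4, r=3): misses B9=F
input #7 (b=1, c=5, r=2): misses B9=F
input #8 (b=2, c=5, r=2): misses B9=F
input #9 (b=2, c=2, r=0): misses B9=F

Answer: 1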